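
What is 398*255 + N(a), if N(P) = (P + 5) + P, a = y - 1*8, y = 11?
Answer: 101501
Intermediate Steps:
a = 3 (a = 11 - 1*8 = 11 - 8 = 3)
N(P) = 5 + 2*P (N(P) = (5 + P) + P = 5 + 2*P)
398*255 + N(a) = 398*255 + (5 + 2*3) = 101490 + (5 + 6) = 101490 + 11 = 101501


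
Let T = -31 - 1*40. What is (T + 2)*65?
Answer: -4485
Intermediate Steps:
T = -71 (T = -31 - 40 = -71)
(T + 2)*65 = (-71 + 2)*65 = -69*65 = -4485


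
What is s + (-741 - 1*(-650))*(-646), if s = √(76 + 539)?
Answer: 58786 + √615 ≈ 58811.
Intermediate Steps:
s = √615 ≈ 24.799
s + (-741 - 1*(-650))*(-646) = √615 + (-741 - 1*(-650))*(-646) = √615 + (-741 + 650)*(-646) = √615 - 91*(-646) = √615 + 58786 = 58786 + √615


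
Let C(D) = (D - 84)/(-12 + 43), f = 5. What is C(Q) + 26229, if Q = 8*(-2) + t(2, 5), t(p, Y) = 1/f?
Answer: 4064996/155 ≈ 26226.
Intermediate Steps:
t(p, Y) = 1/5
Q = -79/5 (Q = 8*(-2) + 1/5 = -16 + 1/5 = -79/5 ≈ -15.800)
C(D) = -84/31 + D/31 (C(D) = (-84 + D)/31 = (-84 + D)*(1/31) = -84/31 + D/31)
C(Q) + 26229 = (-84/31 + (1/31)*(-79/5)) + 26229 = (-84/31 - 79/155) + 26229 = -499/155 + 26229 = 4064996/155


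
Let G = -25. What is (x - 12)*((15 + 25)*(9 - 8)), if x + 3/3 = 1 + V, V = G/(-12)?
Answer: -1190/3 ≈ -396.67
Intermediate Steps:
V = 25/12 (V = -25/(-12) = -25*(-1/12) = 25/12 ≈ 2.0833)
x = 25/12 (x = -1 + (1 + 25/12) = -1 + 37/12 = 25/12 ≈ 2.0833)
(x - 12)*((15 + 25)*(9 - 8)) = (25/12 - 12)*((15 + 25)*(9 - 8)) = -1190/3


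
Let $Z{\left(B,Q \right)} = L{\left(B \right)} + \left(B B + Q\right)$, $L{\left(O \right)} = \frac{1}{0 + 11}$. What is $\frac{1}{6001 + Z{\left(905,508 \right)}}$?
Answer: $\frac{11}{9080875} \approx 1.2113 \cdot 10^{-6}$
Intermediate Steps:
$L{\left(O \right)} = \frac{1}{11}$
$Z{\left(B,Q \right)} = \frac{1}{11} + Q + B^{2}$ ($Z{\left(B,Q \right)} = \frac{1}{11} + \left(B B + Q\right) = \frac{1}{11} + \left(B^{2} + Q\right) = \frac{1}{11} + \left(Q + B^{2}\right) = \frac{1}{11} + Q + B^{2}$)
$\frac{1}{6001 + Z{\left(905,508 \right)}} = \frac{1}{6001 + \left(\frac{1}{11} + 508 + 905^{2}\right)} = \frac{1}{6001 + \left(\frac{1}{11} + 508 + 819025\right)} = \frac{1}{6001 + \frac{9014864}{11}} = \frac{1}{\frac{9080875}{11}} = \frac{11}{9080875}$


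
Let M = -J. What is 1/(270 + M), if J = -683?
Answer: 1/953 ≈ 0.0010493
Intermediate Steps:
M = 683 (M = -1*(-683) = 683)
1/(270 + M) = 1/(270 + 683) = 1/953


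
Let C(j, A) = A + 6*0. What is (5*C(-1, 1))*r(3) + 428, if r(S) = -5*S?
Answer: 353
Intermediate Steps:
C(j, A) = A (C(j, A) = A + 0 = A)
(5*C(-1, 1))*r(3) + 428 = (5*1)*(-5*3) + 428 = 5*(-15) + 428 = -75 + 428 = 353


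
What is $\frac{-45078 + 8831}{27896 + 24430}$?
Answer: $- \frac{36247}{52326} \approx -0.69271$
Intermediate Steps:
$\frac{-45078 + 8831}{27896 + 24430} = - \frac{36247}{52326}$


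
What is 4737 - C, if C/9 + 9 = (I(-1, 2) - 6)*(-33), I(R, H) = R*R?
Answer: 3333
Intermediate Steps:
I(R, H) = R**2
C = 1404 (C = -81 + 9*(((-1)**2 - 6)*(-33)) = -81 + 9*((1 - 6)*(-33)) = -81 + 9*(-5*(-33)) = -81 + 9*165 = -81 + 1485 = 1404)
4737 - C = 4737 - 1*1404 = 4737 - 1404 = 3333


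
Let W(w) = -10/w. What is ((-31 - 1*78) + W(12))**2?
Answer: 434281/36 ≈ 12063.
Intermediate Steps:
((-31 - 1*78) + W(12))**2 = ((-31 - 1*78) - 10/12)**2 = ((-31 - 78) - 10*1/12)**2 = (-109 - 5/6)**2 = (-659/6)**2 = 434281/36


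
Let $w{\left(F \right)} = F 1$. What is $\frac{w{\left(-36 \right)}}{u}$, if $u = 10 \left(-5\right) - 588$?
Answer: $\frac{18}{319} \approx 0.056426$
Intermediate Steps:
$w{\left(F \right)} = F$
$u = -638$ ($u = -50 - 588 = -638$)
$\frac{w{\left(-36 \right)}}{u} = - \frac{36}{-638} = \left(-36\right) \left(- \frac{1}{638}\right) = \frac{18}{319}$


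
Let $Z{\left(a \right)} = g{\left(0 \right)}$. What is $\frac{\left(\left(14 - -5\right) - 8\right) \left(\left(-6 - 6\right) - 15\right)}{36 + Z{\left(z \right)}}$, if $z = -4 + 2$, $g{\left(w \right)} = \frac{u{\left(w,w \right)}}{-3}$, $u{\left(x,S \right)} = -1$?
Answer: $- \frac{891}{109} \approx -8.1743$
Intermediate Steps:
$g{\left(w \right)} = \frac{1}{3}$ ($g{\left(w \right)} = - \frac{1}{-3} = \left(-1\right) \left(- \frac{1}{3}\right) = \frac{1}{3}$)
$z = -2$
$Z{\left(a \right)} = \frac{1}{3}$
$\frac{\left(\left(14 - -5\right) - 8\right) \left(\left(-6 - 6\right) - 15\right)}{36 + Z{\left(z \right)}} = \frac{\left(\left(14 - -5\right) - 8\right) \left(\left(-6 - 6\right) - 15\right)}{36 + \frac{1}{3}} = \frac{\left(\left(14 + 5\right) - 8\right) \left(-12 - 15\right)}{\frac{109}{3}} = \left(19 - 8\right) \left(-27\right) \frac{3}{109} = 11 \left(-27\right) \frac{3}{109} = \left(-297\right) \frac{3}{109} = - \frac{891}{109}$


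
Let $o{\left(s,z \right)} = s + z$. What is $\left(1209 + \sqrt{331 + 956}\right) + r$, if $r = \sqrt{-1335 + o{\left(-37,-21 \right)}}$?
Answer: $1209 + 3 \sqrt{143} + i \sqrt{1393} \approx 1244.9 + 37.323 i$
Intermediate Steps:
$r = i \sqrt{1393}$ ($r = \sqrt{-1335 - 58} = \sqrt{-1393} = i \sqrt{1393} \approx 37.323 i$)
$\left(1209 + \sqrt{331 + 956}\right) + r = \left(1209 + \sqrt{331 + 956}\right) + i \sqrt{1393} = \left(1209 + \sqrt{1287}\right) + i \sqrt{1393} = \left(1209 + 3 \sqrt{143}\right) + i \sqrt{1393} = 1209 + 3 \sqrt{143} + i \sqrt{1393}$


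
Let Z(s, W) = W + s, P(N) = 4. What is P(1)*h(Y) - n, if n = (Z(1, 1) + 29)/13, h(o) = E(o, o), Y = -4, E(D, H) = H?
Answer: -239/13 ≈ -18.385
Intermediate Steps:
h(o) = o
n = 31/13 (n = ((1 + 1) + 29)/13 = (2 + 29)/13 = (1/13)*31 = 31/13 ≈ 2.3846)
P(1)*h(Y) - n = 4*(-4) - 1*31/13 = -16 - 31/13 = -239/13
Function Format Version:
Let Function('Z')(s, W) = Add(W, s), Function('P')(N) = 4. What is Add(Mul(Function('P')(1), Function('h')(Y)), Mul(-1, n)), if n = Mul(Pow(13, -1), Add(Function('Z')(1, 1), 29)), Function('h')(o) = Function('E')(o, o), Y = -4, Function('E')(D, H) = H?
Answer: Rational(-239, 13) ≈ -18.385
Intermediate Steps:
Function('h')(o) = o
n = Rational(31, 13) (n = Mul(Pow(13, -1), Add(Add(1, 1), 29)) = Mul(Rational(1, 13), Add(2, 29)) = Mul(Rational(1, 13), 31) = Rational(31, 13) ≈ 2.3846)
Add(Mul(Function('P')(1), Function('h')(Y)), Mul(-1, n)) = Add(Mul(4, -4), Mul(-1, Rational(31, 13))) = Add(-16, Rational(-31, 13)) = Rational(-239, 13)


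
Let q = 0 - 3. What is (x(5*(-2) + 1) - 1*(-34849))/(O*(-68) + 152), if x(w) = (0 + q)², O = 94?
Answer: -17429/3120 ≈ -5.5862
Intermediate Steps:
q = -3
x(w) = 9 (x(w) = (0 - 3)² = (-3)² = 9)
(x(5*(-2) + 1) - 1*(-34849))/(O*(-68) + 152) = (9 - 1*(-34849))/(94*(-68) + 152) = (9 + 34849)/(-6392 + 152) = 34858/(-6240) = 34858*(-1/6240) = -17429/3120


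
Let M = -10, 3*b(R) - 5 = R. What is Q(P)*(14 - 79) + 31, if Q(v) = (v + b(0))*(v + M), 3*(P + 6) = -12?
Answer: -32407/3 ≈ -10802.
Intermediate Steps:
P = -10 (P = -6 + (1/3)*(-12) = -6 - 4 = -10)
b(R) = 5/3 + R/3
Q(v) = (-10 + v)*(5/3 + v) (Q(v) = (v + (5/3 + (1/3)*0))*(v - 10) = (v + (5/3 + 0))*(-10 + v) = (v + 5/3)*(-10 + v) = (5/3 + v)*(-10 + v) = (-10 + v)*(5/3 + v))
Q(P)*(14 - 79) + 31 = (-50/3 + (-10)**2 - 25/3*(-10))*(14 - 79) + 31 = (-50/3 + 100 + 250/3)*(-65) + 31 = (500/3)*(-65) + 31 = -32500/3 + 31 = -32407/3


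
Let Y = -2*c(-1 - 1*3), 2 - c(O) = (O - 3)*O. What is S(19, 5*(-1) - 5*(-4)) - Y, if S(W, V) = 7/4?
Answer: -201/4 ≈ -50.250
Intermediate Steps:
c(O) = 2 - O*(-3 + O) (c(O) = 2 - (O - 3)*O = 2 - (-3 + O)*O = 2 - O*(-3 + O))
S(W, V) = 7/4 (S(W, V) = 7*(¼) = 7/4)
Y = 52 (Y = -2*(2 - (-1 - 1*3)² + 3*(-1 - 1*3)) = -2*(2 - (-1 - 3)² + 3*(-1 - 3)) = -2*(2 - 1*(-4)² + 3*(-4)) = -2*(2 - 1*16 - 12) = -2*(2 - 16 - 12) = -2*(-26) = 52)
S(19, 5*(-1) - 5*(-4)) - Y = 7/4 - 1*52 = 7/4 - 52 = -201/4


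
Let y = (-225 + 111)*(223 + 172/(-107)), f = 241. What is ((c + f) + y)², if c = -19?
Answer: 7165215411264/11449 ≈ 6.2584e+8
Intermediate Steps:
y = -2700546/107 (y = -114*(223 + 172*(-1/107)) = -114*(223 - 172/107) = -114*23689/107 = -2700546/107 ≈ -25239.)
((c + f) + y)² = ((-19 + 241) - 2700546/107)² = (222 - 2700546/107)² = (-2676792/107)² = 7165215411264/11449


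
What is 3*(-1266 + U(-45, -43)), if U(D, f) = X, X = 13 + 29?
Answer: -3672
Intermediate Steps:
X = 42
U(D, f) = 42
3*(-1266 + U(-45, -43)) = 3*(-1266 + 42) = 3*(-1224) = -3672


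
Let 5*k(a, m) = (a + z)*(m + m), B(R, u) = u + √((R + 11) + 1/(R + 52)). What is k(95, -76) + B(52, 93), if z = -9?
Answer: -12607/5 + √170378/52 ≈ -2513.5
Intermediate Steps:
B(R, u) = u + √(11 + R + 1/(52 + R)) (B(R, u) = u + √((11 + R) + 1/(52 + R)) = u + √(11 + R + 1/(52 + R)))
k(a, m) = 2*m*(-9 + a)/5 (k(a, m) = ((a - 9)*(m + m))/5 = ((-9 + a)*(2*m))/5 = (2*m*(-9 + a))/5 = 2*m*(-9 + a)/5)
k(95, -76) + B(52, 93) = (⅖)*(-76)*(-9 + 95) + (93 + √((1 + (11 + 52)*(52 + 52))/(52 + 52))) = (⅖)*(-76)*86 + (93 + √((1 + 63*104)/104)) = -13072/5 + (93 + √((1 + 6552)/104)) = -13072/5 + (93 + √((1/104)*6553)) = -13072/5 + (93 + √(6553/104)) = -13072/5 + (93 + √170378/52) = -12607/5 + √170378/52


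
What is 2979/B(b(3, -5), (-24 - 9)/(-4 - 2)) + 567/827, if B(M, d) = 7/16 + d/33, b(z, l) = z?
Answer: 118270827/23983 ≈ 4931.4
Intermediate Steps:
B(M, d) = 7/16 + d/33 (B(M, d) = 7*(1/16) + d*(1/33) = 7/16 + d/33)
2979/B(b(3, -5), (-24 - 9)/(-4 - 2)) + 567/827 = 2979/(7/16 + ((-24 - 9)/(-4 - 2))/33) + 567/827 = 2979/(7/16 + (-33/(-6))/33) + 567*(1/827) = 2979/(7/16 + (-33*(-1/6))/33) + 567/827 = 2979/(7/16 + (1/33)*(11/2)) + 567/827 = 2979/(7/16 + 1/6) + 567/827 = 2979/(29/48) + 567/827 = 2979*(48/29) + 567/827 = 142992/29 + 567/827 = 118270827/23983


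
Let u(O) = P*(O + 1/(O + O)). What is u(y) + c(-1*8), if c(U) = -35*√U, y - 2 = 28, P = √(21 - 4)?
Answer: 1801*√17/60 - 70*I*√2 ≈ 123.76 - 98.995*I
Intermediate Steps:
P = √17 ≈ 4.1231
y = 30 (y = 2 + 28 = 30)
u(O) = √17*(O + 1/(2*O)) (u(O) = √17*(O + 1/(O + O)) = √17*(O + 1/(2*O)))
u(y) + c(-1*8) = √17*(½ + 30²)/30 - 35*2*I*√2 = √17*(1/30)*(½ + 900) - 70*I*√2 = √17*(1/30)*(1801/2) - 70*I*√2 = 1801*√17/60 - 70*I*√2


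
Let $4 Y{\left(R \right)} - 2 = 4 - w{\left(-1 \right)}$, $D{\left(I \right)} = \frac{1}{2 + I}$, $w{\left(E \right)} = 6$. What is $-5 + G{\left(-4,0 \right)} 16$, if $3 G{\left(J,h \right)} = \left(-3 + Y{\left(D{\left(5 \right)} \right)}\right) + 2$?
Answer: $- \frac{31}{3} \approx -10.333$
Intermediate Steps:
$Y{\left(R \right)} = 0$ ($Y{\left(R \right)} = \frac{1}{2} + \frac{4 - 6}{4} = \frac{1}{2} + \frac{1}{4} \left(-2\right) = \frac{1}{2} - \frac{1}{2} = 0$)
$G{\left(J,h \right)} = - \frac{1}{3}$ ($G{\left(J,h \right)} = \frac{\left(-3 + 0\right) + 2}{3} = \frac{-3 + 2}{3} = \frac{1}{3} \left(-1\right) = - \frac{1}{3}$)
$-5 + G{\left(-4,0 \right)} 16 = -5 - \frac{16}{3} = - \frac{31}{3}$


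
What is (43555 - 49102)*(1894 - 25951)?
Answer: 133444179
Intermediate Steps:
(43555 - 49102)*(1894 - 25951) = -5547*(-24057) = 133444179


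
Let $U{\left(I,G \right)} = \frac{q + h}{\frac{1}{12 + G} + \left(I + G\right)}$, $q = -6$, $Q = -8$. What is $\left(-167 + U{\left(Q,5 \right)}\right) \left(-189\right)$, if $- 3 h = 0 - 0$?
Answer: $\frac{779436}{25} \approx 31177.0$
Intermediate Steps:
$h = 0$ ($h = - \frac{0 - 0}{3} = - \frac{0 + 0}{3} = \left(- \frac{1}{3}\right) 0 = 0$)
$U{\left(I,G \right)} = - \frac{6}{G + I + \frac{1}{12 + G}}$ ($U{\left(I,G \right)} = \frac{-6 + 0}{\frac{1}{12 + G} + \left(I + G\right)} = - \frac{6}{\frac{1}{12 + G} + \left(G + I\right)} = - \frac{6}{G + I + \frac{1}{12 + G}}$)
$\left(-167 + U{\left(Q,5 \right)}\right) \left(-189\right) = \left(-167 + \frac{6 \left(-12 - 5\right)}{1 + 5^{2} + 12 \cdot 5 + 12 \left(-8\right) + 5 \left(-8\right)}\right) \left(-189\right) = \left(-167 + \frac{6 \left(-12 - 5\right)}{1 + 25 + 60 - 96 - 40}\right) \left(-189\right) = \left(-167 + 6 \frac{1}{-50} \left(-17\right)\right) \left(-189\right) = \left(-167 + 6 \left(- \frac{1}{50}\right) \left(-17\right)\right) \left(-189\right) = \left(-167 + \frac{51}{25}\right) \left(-189\right) = \left(- \frac{4124}{25}\right) \left(-189\right) = \frac{779436}{25}$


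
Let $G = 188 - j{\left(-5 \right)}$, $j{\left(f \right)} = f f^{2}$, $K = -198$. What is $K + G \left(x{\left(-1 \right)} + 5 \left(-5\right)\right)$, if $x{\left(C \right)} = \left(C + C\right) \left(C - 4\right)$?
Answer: $-4893$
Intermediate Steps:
$j{\left(f \right)} = f^{3}$
$G = 313$ ($G = 188 - \left(-5\right)^{3} = 188 - -125 = 188 + 125 = 313$)
$x{\left(C \right)} = 2 C \left(-4 + C\right)$
$K + G \left(x{\left(-1 \right)} + 5 \left(-5\right)\right) = -198 + 313 \left(2 \left(-1\right) \left(-4 - 1\right) + 5 \left(-5\right)\right) = -198 + 313 \left(2 \left(-1\right) \left(-5\right) - 25\right) = -198 + 313 \left(10 - 25\right) = -198 + 313 \left(-15\right) = -198 - 4695 = -4893$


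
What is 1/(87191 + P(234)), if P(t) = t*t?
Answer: 1/141947 ≈ 7.0449e-6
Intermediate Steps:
P(t) = t²
1/(87191 + P(234)) = 1/(87191 + 234²) = 1/(87191 + 54756) = 1/141947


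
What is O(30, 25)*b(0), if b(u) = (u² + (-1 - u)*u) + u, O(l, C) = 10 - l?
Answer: 0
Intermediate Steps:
b(u) = u + u² + u*(-1 - u) (b(u) = (u² + u*(-1 - u)) + u = u + u² + u*(-1 - u))
O(30, 25)*b(0) = (10 - 1*30)*0 = (10 - 30)*0 = -20*0 = 0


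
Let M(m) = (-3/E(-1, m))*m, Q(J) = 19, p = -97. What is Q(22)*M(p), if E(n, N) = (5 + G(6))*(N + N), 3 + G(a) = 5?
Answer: -57/14 ≈ -4.0714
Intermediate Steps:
G(a) = 2 (G(a) = -3 + 5 = 2)
E(n, N) = 14*N (E(n, N) = (5 + 2)*(N + N) = 7*(2*N) = 14*N)
M(m) = -3/14 (M(m) = (-3*1/(14*m))*m = (-3/(14*m))*m = -3/14)
Q(22)*M(p) = 19*(-3/14) = -57/14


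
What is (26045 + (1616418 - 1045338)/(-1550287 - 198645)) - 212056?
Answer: -81330290333/437233 ≈ -1.8601e+5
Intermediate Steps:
(26045 + (1616418 - 1045338)/(-1550287 - 198645)) - 212056 = (26045 + 571080/(-1748932)) - 212056 = (26045 + 571080*(-1/1748932)) - 212056 = (26045 - 142770/437233) - 212056 = 11387590715/437233 - 212056 = -81330290333/437233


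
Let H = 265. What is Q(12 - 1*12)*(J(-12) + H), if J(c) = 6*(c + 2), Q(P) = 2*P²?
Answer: 0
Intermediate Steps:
J(c) = 12 + 6*c (J(c) = 6*(2 + c) = 12 + 6*c)
Q(12 - 1*12)*(J(-12) + H) = (2*(12 - 1*12)²)*((12 + 6*(-12)) + 265) = (2*(12 - 12)²)*((12 - 72) + 265) = (2*0²)*(-60 + 265) = (2*0)*205 = 0*205 = 0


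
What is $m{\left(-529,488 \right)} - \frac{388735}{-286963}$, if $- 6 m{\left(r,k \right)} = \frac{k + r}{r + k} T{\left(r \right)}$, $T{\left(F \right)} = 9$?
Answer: $- \frac{83419}{573926} \approx -0.14535$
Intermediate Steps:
$m{\left(r,k \right)} = - \frac{3}{2}$ ($m{\left(r,k \right)} = - \frac{\frac{k + r}{r + k} 9}{6} = - \frac{\frac{k + r}{k + r} 9}{6} = - \frac{1 \cdot 9}{6} = \left(- \frac{1}{6}\right) 9 = - \frac{3}{2}$)
$m{\left(-529,488 \right)} - \frac{388735}{-286963} = - \frac{3}{2} - \frac{388735}{-286963} = - \frac{3}{2} - 388735 \left(- \frac{1}{286963}\right) = - \frac{3}{2} - - \frac{388735}{286963} = - \frac{3}{2} + \frac{388735}{286963} = - \frac{83419}{573926}$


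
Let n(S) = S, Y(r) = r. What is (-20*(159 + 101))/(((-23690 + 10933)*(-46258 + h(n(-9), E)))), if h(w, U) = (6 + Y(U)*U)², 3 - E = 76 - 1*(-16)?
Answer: 5200/801025692747 ≈ 6.4917e-9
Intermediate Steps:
E = -89 (E = 3 - (76 - 1*(-16)) = 3 - (76 + 16) = 3 - 1*92 = 3 - 92 = -89)
h(w, U) = (6 + U²)² (h(w, U) = (6 + U*U)² = (6 + U²)²)
(-20*(159 + 101))/(((-23690 + 10933)*(-46258 + h(n(-9), E)))) = (-20*(159 + 101))/(((-23690 + 10933)*(-46258 + (6 + (-89)²)²))) = (-20*260)/((-12757*(-46258 + (6 + 7921)²))) = -5200*(-1/(12757*(-46258 + 7927²))) = -5200*(-1/(12757*(-46258 + 62837329))) = -5200/((-12757*62791071)) = -5200/(-801025692747) = -5200*(-1/801025692747) = 5200/801025692747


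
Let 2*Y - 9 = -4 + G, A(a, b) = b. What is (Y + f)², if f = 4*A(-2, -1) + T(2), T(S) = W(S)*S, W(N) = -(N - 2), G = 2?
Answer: ¼ ≈ 0.25000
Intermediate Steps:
W(N) = 2 - N (W(N) = -(-2 + N) = 2 - N)
T(S) = S*(2 - S) (T(S) = (2 - S)*S = S*(2 - S))
Y = 7/2 (Y = 9/2 + (-4 + 2)/2 = 9/2 + (½)*(-2) = 9/2 - 1 = 7/2 ≈ 3.5000)
f = -4 (f = 4*(-1) + 2*(2 - 1*2) = -4 + 2*(2 - 2) = -4 + 2*0 = -4 + 0 = -4)
(Y + f)² = (7/2 - 4)² = (-½)² = ¼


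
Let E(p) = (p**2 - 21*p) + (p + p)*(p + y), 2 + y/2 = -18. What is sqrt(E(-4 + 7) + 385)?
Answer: sqrt(109) ≈ 10.440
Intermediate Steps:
y = -40 (y = -4 + 2*(-18) = -4 - 36 = -40)
E(p) = p**2 - 21*p + 2*p*(-40 + p) (E(p) = (p**2 - 21*p) + (p + p)*(p - 40) = (p**2 - 21*p) + (2*p)*(-40 + p) = (p**2 - 21*p) + 2*p*(-40 + p) = p**2 - 21*p + 2*p*(-40 + p))
sqrt(E(-4 + 7) + 385) = sqrt((-4 + 7)*(-101 + 3*(-4 + 7)) + 385) = sqrt(3*(-101 + 3*3) + 385) = sqrt(3*(-101 + 9) + 385) = sqrt(3*(-92) + 385) = sqrt(-276 + 385) = sqrt(109)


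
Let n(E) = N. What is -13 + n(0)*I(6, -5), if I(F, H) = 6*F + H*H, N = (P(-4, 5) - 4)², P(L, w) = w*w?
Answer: 26888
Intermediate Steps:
P(L, w) = w²
N = 441 (N = (5² - 4)² = (25 - 4)² = 21² = 441)
n(E) = 441
I(F, H) = H² + 6*F (I(F, H) = 6*F + H² = H² + 6*F)
-13 + n(0)*I(6, -5) = -13 + 441*((-5)² + 6*6) = -13 + 441*(25 + 36) = -13 + 441*61 = -13 + 26901 = 26888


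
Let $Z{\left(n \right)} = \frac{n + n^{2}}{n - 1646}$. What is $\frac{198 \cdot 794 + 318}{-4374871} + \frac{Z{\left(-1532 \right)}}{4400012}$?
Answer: $- \frac{553260182123903}{15293715751820114} \approx -0.036176$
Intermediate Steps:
$Z{\left(n \right)} = \frac{n + n^{2}}{-1646 + n}$
$\frac{198 \cdot 794 + 318}{-4374871} + \frac{Z{\left(-1532 \right)}}{4400012} = \frac{198 \cdot 794 + 318}{-4374871} + \frac{\left(-1532\right) \frac{1}{-1646 - 1532} \left(1 - 1532\right)}{4400012} = \left(157212 + 318\right) \left(- \frac{1}{4374871}\right) + \left(-1532\right) \frac{1}{-3178} \left(-1531\right) \frac{1}{4400012} = 157530 \left(- \frac{1}{4374871}\right) + \left(-1532\right) \left(- \frac{1}{3178}\right) \left(-1531\right) \frac{1}{4400012} = - \frac{157530}{4374871} - \frac{586373}{3495809534} = - \frac{553260182123903}{15293715751820114}$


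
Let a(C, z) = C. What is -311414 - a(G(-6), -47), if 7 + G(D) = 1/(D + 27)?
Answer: -6539548/21 ≈ -3.1141e+5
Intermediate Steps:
G(D) = -7 + 1/(27 + D) (G(D) = -7 + 1/(D + 27) = -7 + 1/(27 + D))
-311414 - a(G(-6), -47) = -311414 - (-188 - 7*(-6))/(27 - 6) = -311414 - (-188 + 42)/21 = -311414 - (-146)/21 = -311414 - 1*(-146/21) = -311414 + 146/21 = -6539548/21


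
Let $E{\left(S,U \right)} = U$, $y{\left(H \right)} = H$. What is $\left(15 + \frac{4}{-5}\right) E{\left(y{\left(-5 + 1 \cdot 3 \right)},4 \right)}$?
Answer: $\frac{284}{5} \approx 56.8$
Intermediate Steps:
$\left(15 + \frac{4}{-5}\right) E{\left(y{\left(-5 + 1 \cdot 3 \right)},4 \right)} = \left(15 + \frac{4}{-5}\right) 4 = \left(15 + 4 \left(- \frac{1}{5}\right)\right) 4 = \left(15 - \frac{4}{5}\right) 4 = \frac{71}{5} \cdot 4 = \frac{284}{5}$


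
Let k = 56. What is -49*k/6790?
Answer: -196/485 ≈ -0.40412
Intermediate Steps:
-49*k/6790 = -49*56/6790 = -2744*1/6790 = -196/485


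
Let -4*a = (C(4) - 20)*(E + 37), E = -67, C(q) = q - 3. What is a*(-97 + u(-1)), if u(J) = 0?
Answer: 27645/2 ≈ 13823.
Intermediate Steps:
C(q) = -3 + q
a = -285/2 (a = -((-3 + 4) - 20)*(-67 + 37)/4 = -(1 - 20)*(-30)/4 = -(-19)*(-30)/4 = -¼*570 = -285/2 ≈ -142.50)
a*(-97 + u(-1)) = -285*(-97 + 0)/2 = -285/2*(-97) = 27645/2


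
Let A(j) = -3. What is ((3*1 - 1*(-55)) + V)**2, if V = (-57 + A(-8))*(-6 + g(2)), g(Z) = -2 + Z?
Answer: 174724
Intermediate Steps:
V = 360 (V = (-57 - 3)*(-6 + (-2 + 2)) = -60*(-6 + 0) = -60*(-6) = 360)
((3*1 - 1*(-55)) + V)**2 = ((3*1 - 1*(-55)) + 360)**2 = ((3 + 55) + 360)**2 = (58 + 360)**2 = 418**2 = 174724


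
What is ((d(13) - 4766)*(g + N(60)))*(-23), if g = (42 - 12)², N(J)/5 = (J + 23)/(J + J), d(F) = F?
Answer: 2370363877/24 ≈ 9.8765e+7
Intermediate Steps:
N(J) = 5*(23 + J)/(2*J) (N(J) = 5*((J + 23)/(J + J)) = 5*((23 + J)/((2*J))) = 5*((23 + J)*(1/(2*J))) = 5*((23 + J)/(2*J)) = 5*(23 + J)/(2*J))
g = 900 (g = 30² = 900)
((d(13) - 4766)*(g + N(60)))*(-23) = ((13 - 4766)*(900 + (5/2)*(23 + 60)/60))*(-23) = -4753*(900 + (5/2)*(1/60)*83)*(-23) = -4753*(900 + 83/24)*(-23) = -4753*21683/24*(-23) = -103059299/24*(-23) = 2370363877/24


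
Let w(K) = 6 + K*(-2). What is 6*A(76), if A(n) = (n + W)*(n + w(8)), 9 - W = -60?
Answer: 57420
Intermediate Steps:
W = 69 (W = 9 - 1*(-60) = 9 + 60 = 69)
w(K) = 6 - 2*K
A(n) = (-10 + n)*(69 + n) (A(n) = (n + 69)*(n + (6 - 2*8)) = (69 + n)*(n + (6 - 16)) = (69 + n)*(n - 10) = (69 + n)*(-10 + n) = (-10 + n)*(69 + n))
6*A(76) = 6*(-690 + 76² + 59*76) = 6*(-690 + 5776 + 4484) = 6*9570 = 57420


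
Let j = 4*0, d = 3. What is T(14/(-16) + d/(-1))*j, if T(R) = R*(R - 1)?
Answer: 0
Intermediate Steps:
j = 0
T(R) = R*(-1 + R)
T(14/(-16) + d/(-1))*j = ((14/(-16) + 3/(-1))*(-1 + (14/(-16) + 3/(-1))))*0 = ((14*(-1/16) + 3*(-1))*(-1 + (14*(-1/16) + 3*(-1))))*0 = ((-7/8 - 3)*(-1 + (-7/8 - 3)))*0 = -31*(-1 - 31/8)/8*0 = -31/8*(-39/8)*0 = (1209/64)*0 = 0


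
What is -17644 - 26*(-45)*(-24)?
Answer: -45724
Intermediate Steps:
-17644 - 26*(-45)*(-24) = -17644 + 1170*(-24) = -17644 - 28080 = -45724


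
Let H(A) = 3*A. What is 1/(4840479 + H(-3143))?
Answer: 1/4831050 ≈ 2.0699e-7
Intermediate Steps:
1/(4840479 + H(-3143)) = 1/(4840479 + 3*(-3143)) = 1/(4840479 - 9429) = 1/4831050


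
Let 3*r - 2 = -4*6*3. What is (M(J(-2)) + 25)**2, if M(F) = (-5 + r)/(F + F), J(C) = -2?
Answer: 148225/144 ≈ 1029.3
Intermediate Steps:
r = -70/3 (r = 2/3 + (-4*6*3)/3 = 2/3 + (-24*3)/3 = 2/3 + (1/3)*(-72) = 2/3 - 24 = -70/3 ≈ -23.333)
M(F) = -85/(6*F) (M(F) = (-5 - 70/3)/(F + F) = -85*1/(2*F)/3 = -85/(6*F))
(M(J(-2)) + 25)**2 = (-85/6/(-2) + 25)**2 = (-85/6*(-1/2) + 25)**2 = (85/12 + 25)**2 = (385/12)**2 = 148225/144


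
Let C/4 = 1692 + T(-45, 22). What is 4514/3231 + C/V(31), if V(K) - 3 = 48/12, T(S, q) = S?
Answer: 21317426/22617 ≈ 942.54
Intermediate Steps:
V(K) = 7 (V(K) = 3 + 48/12 = 3 + 48*(1/12) = 3 + 4 = 7)
C = 6588 (C = 4*(1692 - 45) = 4*1647 = 6588)
4514/3231 + C/V(31) = 4514/3231 + 6588/7 = 21317426/22617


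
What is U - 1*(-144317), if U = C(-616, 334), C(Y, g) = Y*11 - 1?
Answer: 137540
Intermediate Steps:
C(Y, g) = -1 + 11*Y (C(Y, g) = 11*Y - 1 = -1 + 11*Y)
U = -6777 (U = -1 + 11*(-616) = -1 - 6776 = -6777)
U - 1*(-144317) = -6777 - 1*(-144317) = -6777 + 144317 = 137540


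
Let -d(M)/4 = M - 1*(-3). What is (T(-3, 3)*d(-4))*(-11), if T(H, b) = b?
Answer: -132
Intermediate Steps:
d(M) = -12 - 4*M (d(M) = -4*(M - 1*(-3)) = -4*(M + 3) = -4*(3 + M) = -12 - 4*M)
(T(-3, 3)*d(-4))*(-11) = (3*(-12 - 4*(-4)))*(-11) = (3*(-12 + 16))*(-11) = (3*4)*(-11) = 12*(-11) = -132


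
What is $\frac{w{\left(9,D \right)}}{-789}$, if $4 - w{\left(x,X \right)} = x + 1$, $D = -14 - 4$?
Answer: $\frac{2}{263} \approx 0.0076046$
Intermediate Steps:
$D = -18$
$w{\left(x,X \right)} = 3 - x$ ($w{\left(x,X \right)} = 4 - \left(x + 1\right) = 4 - \left(1 + x\right) = 3 - x$)
$\frac{w{\left(9,D \right)}}{-789} = \frac{3 - 9}{-789} = \left(3 - 9\right) \left(- \frac{1}{789}\right) = \left(-6\right) \left(- \frac{1}{789}\right) = \frac{2}{263}$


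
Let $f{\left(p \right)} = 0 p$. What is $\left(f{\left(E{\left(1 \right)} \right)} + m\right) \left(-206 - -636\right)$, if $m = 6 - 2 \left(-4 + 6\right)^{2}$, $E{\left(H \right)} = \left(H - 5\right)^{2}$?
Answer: $-860$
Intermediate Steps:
$E{\left(H \right)} = \left(-5 + H\right)^{2}$
$m = -2$ ($m = 6 - 2 \cdot 2^{2} = 6 - 8 = -2$)
$f{\left(p \right)} = 0$
$\left(f{\left(E{\left(1 \right)} \right)} + m\right) \left(-206 - -636\right) = \left(0 - 2\right) \left(-206 - -636\right) = - 2 \left(-206 + 636\right) = \left(-2\right) 430 = -860$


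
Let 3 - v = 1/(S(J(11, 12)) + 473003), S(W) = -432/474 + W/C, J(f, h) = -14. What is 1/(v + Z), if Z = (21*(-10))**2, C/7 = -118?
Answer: 2204662814/97232244081181 ≈ 2.2674e-5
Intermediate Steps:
C = -826 (C = 7*(-118) = -826)
S(W) = -72/79 - W/826 (S(W) = -432/474 + W/(-826) = -432*1/474 + W*(-1/826) = -72/79 - W/826)
v = 6613983781/2204662814 (v = 3 - 1/((-72/79 - 1/826*(-14)) + 473003) = 3 - 1/((-72/79 + 1/59) + 473003) = 3 - 1/(-4169/4661 + 473003) = 3 - 1/2204662814/4661 = 3 - 1*4661/2204662814 = 3 - 4661/2204662814 = 6613983781/2204662814 ≈ 3.0000)
Z = 44100 (Z = (-210)**2 = 44100)
1/(v + Z) = 1/(6613983781/2204662814 + 44100) = 1/(97232244081181/2204662814) = 2204662814/97232244081181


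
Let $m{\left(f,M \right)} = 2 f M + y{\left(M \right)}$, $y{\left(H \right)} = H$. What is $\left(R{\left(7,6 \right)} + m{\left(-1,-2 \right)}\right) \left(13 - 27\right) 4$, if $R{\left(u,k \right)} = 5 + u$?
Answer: $-784$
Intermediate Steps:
$m{\left(f,M \right)} = M + 2 M f$ ($m{\left(f,M \right)} = 2 f M + M = 2 M f + M = M + 2 M f$)
$\left(R{\left(7,6 \right)} + m{\left(-1,-2 \right)}\right) \left(13 - 27\right) 4 = \left(\left(5 + 7\right) - 2 \left(1 + 2 \left(-1\right)\right)\right) \left(13 - 27\right) 4 = \left(12 - 2 \left(1 - 2\right)\right) \left(13 - 27\right) 4 = \left(12 - -2\right) \left(13 - 27\right) 4 = \left(12 + 2\right) \left(-14\right) 4 = 14 \left(-14\right) 4 = \left(-196\right) 4 = -784$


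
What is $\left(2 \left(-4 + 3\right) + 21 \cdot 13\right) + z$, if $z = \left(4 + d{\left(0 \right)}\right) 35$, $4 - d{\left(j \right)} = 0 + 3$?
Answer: $446$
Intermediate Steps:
$d{\left(j \right)} = 1$ ($d{\left(j \right)} = 4 - \left(0 + 3\right) = 4 - 3 = 1$)
$z = 175$ ($z = \left(4 + 1\right) 35 = 5 \cdot 35 = 175$)
$\left(2 \left(-4 + 3\right) + 21 \cdot 13\right) + z = \left(2 \left(-4 + 3\right) + 21 \cdot 13\right) + 175 = \left(2 \left(-1\right) + 273\right) + 175 = \left(-2 + 273\right) + 175 = 271 + 175 = 446$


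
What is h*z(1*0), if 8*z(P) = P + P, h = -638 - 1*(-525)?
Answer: 0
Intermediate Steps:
h = -113 (h = -638 + 525 = -113)
z(P) = P/4 (z(P) = (P + P)/8 = (2*P)/8 = P/4)
h*z(1*0) = -113*1*0/4 = -113*0/4 = -113*0 = 0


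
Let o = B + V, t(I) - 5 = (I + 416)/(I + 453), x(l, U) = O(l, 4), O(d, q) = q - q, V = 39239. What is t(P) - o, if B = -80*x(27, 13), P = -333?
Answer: -4707997/120 ≈ -39233.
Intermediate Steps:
O(d, q) = 0
x(l, U) = 0
t(I) = 5 + (416 + I)/(453 + I) (t(I) = 5 + (I + 416)/(I + 453) = 5 + (416 + I)/(453 + I))
B = 0 (B = -80*0 = 0)
o = 39239 (o = 0 + 39239 = 39239)
t(P) - o = (2681 + 6*(-333))/(453 - 333) - 1*39239 = (2681 - 1998)/120 - 39239 = (1/120)*683 - 39239 = 683/120 - 39239 = -4707997/120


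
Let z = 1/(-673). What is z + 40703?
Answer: 27393118/673 ≈ 40703.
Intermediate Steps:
z = -1/673 ≈ -0.0014859
z + 40703 = -1/673 + 40703 = 27393118/673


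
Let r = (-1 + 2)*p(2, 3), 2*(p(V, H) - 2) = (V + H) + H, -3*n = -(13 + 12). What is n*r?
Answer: 50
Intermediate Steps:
n = 25/3 (n = -(-1)*(13 + 12)/3 = -(-1)*25/3 = -⅓*(-25) = 25/3 ≈ 8.3333)
p(V, H) = 2 + H + V/2 (p(V, H) = 2 + ((V + H) + H)/2 = 2 + ((H + V) + H)/2 = 2 + (V + 2*H)/2 = 2 + (H + V/2) = 2 + H + V/2)
r = 6 (r = (-1 + 2)*(2 + 3 + (½)*2) = 1*(2 + 3 + 1) = 1*6 = 6)
n*r = (25/3)*6 = 50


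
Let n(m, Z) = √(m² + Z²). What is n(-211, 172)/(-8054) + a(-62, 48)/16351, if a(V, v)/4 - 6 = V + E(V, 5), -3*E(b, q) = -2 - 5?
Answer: -644/49053 - √74105/8054 ≈ -0.046928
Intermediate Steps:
E(b, q) = 7/3 (E(b, q) = -(-2 - 5)/3 = -⅓*(-7) = 7/3)
a(V, v) = 100/3 + 4*V (a(V, v) = 24 + 4*(V + 7/3) = 24 + 4*(7/3 + V) = 24 + (28/3 + 4*V) = 100/3 + 4*V)
n(m, Z) = √(Z² + m²)
n(-211, 172)/(-8054) + a(-62, 48)/16351 = √(172² + (-211)²)/(-8054) + (100/3 + 4*(-62))/16351 = √(29584 + 44521)*(-1/8054) + (100/3 - 248)*(1/16351) = √74105*(-1/8054) - 644/3*1/16351 = -√74105/8054 - 644/49053 = -644/49053 - √74105/8054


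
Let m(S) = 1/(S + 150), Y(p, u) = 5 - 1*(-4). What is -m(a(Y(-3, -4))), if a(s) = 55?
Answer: -1/205 ≈ -0.0048781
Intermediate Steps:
Y(p, u) = 9 (Y(p, u) = 5 + 4 = 9)
m(S) = 1/(150 + S)
-m(a(Y(-3, -4))) = -1/(150 + 55) = -1/205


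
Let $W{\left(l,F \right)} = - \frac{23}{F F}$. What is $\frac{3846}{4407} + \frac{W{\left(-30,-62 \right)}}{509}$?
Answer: $\frac{2508322285}{2874239524} \approx 0.87269$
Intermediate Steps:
$W{\left(l,F \right)} = - \frac{23}{F^{2}}$
$\frac{3846}{4407} + \frac{W{\left(-30,-62 \right)}}{509} = \frac{3846}{4407} + \frac{\left(-23\right) \frac{1}{3844}}{509} = 3846 \cdot \frac{1}{4407} + \left(-23\right) \frac{1}{3844} \cdot \frac{1}{509} = \frac{1282}{1469} - \frac{23}{1956596} = \frac{2508322285}{2874239524}$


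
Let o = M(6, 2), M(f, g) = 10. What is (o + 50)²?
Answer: 3600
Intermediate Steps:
o = 10
(o + 50)² = (10 + 50)² = 60² = 3600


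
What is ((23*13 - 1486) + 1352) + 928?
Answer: 1093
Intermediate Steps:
((23*13 - 1486) + 1352) + 928 = ((299 - 1486) + 1352) + 928 = (-1187 + 1352) + 928 = 165 + 928 = 1093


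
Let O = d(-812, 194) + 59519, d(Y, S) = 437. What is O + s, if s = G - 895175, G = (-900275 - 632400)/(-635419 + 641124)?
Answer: -953291414/1141 ≈ -8.3549e+5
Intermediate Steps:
G = -306535/1141 (G = -1532675/5705 = -1532675*1/5705 = -306535/1141 ≈ -268.65)
O = 59956 (O = 437 + 59519 = 59956)
s = -1021701210/1141 (s = -306535/1141 - 895175 = -1021701210/1141 ≈ -8.9544e+5)
O + s = 59956 - 1021701210/1141 = -953291414/1141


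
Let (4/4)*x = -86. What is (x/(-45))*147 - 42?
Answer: 3584/15 ≈ 238.93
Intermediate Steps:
x = -86
(x/(-45))*147 - 42 = -86/(-45)*147 - 42 = -86*(-1/45)*147 - 42 = (86/45)*147 - 42 = 4214/15 - 42 = 3584/15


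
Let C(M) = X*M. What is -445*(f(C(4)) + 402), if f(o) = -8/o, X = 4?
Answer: -357335/2 ≈ -1.7867e+5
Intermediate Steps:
C(M) = 4*M
-445*(f(C(4)) + 402) = -445*(-8/(4*4) + 402) = -445*(-8/16 + 402) = -445*(-8*1/16 + 402) = -445*(-½ + 402) = -445*803/2 = -357335/2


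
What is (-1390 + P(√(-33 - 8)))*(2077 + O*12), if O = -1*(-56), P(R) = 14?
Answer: -3782624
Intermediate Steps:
O = 56
(-1390 + P(√(-33 - 8)))*(2077 + O*12) = (-1390 + 14)*(2077 + 56*12) = -1376*(2077 + 672) = -1376*2749 = -3782624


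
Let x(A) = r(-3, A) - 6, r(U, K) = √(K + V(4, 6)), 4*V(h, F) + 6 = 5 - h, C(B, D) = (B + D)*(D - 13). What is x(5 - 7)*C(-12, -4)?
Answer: -1632 + 136*I*√13 ≈ -1632.0 + 490.35*I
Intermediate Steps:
C(B, D) = (-13 + D)*(B + D) (C(B, D) = (B + D)*(-13 + D) = (-13 + D)*(B + D))
V(h, F) = -¼ - h/4 (V(h, F) = -3/2 + (5 - h)/4 = -3/2 + (5/4 - h/4) = -¼ - h/4)
r(U, K) = √(-5/4 + K) (r(U, K) = √(K + (-¼ - ¼*4)) = √(K + (-¼ - 1)) = √(K - 5/4) = √(-5/4 + K))
x(A) = -6 + √(-5 + 4*A)/2 (x(A) = √(-5 + 4*A)/2 - 6 = -6 + √(-5 + 4*A)/2)
x(5 - 7)*C(-12, -4) = (-6 + √(-5 + 4*(5 - 7))/2)*((-4)² - 13*(-12) - 13*(-4) - 12*(-4)) = (-6 + √(-5 + 4*(-2))/2)*(16 + 156 + 52 + 48) = (-6 + √(-5 - 8)/2)*272 = (-6 + √(-13)/2)*272 = (-6 + (I*√13)/2)*272 = (-6 + I*√13/2)*272 = -1632 + 136*I*√13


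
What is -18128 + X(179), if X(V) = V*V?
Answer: 13913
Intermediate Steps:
X(V) = V**2
-18128 + X(179) = -18128 + 179**2 = -18128 + 32041 = 13913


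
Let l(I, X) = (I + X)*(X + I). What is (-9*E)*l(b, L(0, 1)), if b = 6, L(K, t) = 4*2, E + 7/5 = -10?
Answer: 100548/5 ≈ 20110.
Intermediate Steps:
E = -57/5 (E = -7/5 - 10 = -57/5 ≈ -11.400)
L(K, t) = 8
l(I, X) = (I + X)**2 (l(I, X) = (I + X)*(I + X) = (I + X)**2)
(-9*E)*l(b, L(0, 1)) = (-9*(-57/5))*(6 + 8)**2 = (513/5)*14**2 = (513/5)*196 = 100548/5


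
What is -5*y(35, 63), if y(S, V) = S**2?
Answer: -6125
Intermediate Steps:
-5*y(35, 63) = -5*35**2 = -5*1225 = -6125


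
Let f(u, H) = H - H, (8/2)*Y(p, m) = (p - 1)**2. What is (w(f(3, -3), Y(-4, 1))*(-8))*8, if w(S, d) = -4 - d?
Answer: 656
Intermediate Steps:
Y(p, m) = (-1 + p)**2/4 (Y(p, m) = (p - 1)**2/4 = (-1 + p)**2/4)
f(u, H) = 0
(w(f(3, -3), Y(-4, 1))*(-8))*8 = ((-4 - (-1 - 4)**2/4)*(-8))*8 = ((-4 - (-5)**2/4)*(-8))*8 = ((-4 - 25/4)*(-8))*8 = -41/4*(-8)*8 = 82*8 = 656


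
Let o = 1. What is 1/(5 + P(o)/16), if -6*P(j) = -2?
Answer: 48/241 ≈ 0.19917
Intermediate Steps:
P(j) = 1/3 (P(j) = -1/6*(-2) = 1/3)
1/(5 + P(o)/16) = 1/(5 + (1/3)/16) = 1/(5 + (1/3)*(1/16)) = 1/(5 + 1/48) = 1/(241/48) = 48/241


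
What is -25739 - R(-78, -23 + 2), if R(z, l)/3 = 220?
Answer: -26399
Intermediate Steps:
R(z, l) = 660 (R(z, l) = 3*220 = 660)
-25739 - R(-78, -23 + 2) = -25739 - 1*660 = -25739 - 660 = -26399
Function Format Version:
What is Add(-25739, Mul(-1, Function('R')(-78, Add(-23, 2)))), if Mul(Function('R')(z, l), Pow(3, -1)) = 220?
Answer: -26399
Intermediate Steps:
Function('R')(z, l) = 660 (Function('R')(z, l) = Mul(3, 220) = 660)
Add(-25739, Mul(-1, Function('R')(-78, Add(-23, 2)))) = Add(-25739, Mul(-1, 660)) = Add(-25739, -660) = -26399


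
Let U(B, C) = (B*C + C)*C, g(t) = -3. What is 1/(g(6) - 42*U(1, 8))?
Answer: -1/5379 ≈ -0.00018591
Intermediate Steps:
U(B, C) = C*(C + B*C) (U(B, C) = (C + B*C)*C = C*(C + B*C))
1/(g(6) - 42*U(1, 8)) = 1/(-3 - 42*8²*(1 + 1)) = 1/(-3 - 2688*2) = 1/(-3 - 42*128) = 1/(-3 - 5376) = 1/(-5379) = -1/5379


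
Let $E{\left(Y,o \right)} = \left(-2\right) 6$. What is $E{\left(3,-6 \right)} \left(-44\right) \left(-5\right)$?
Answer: $-2640$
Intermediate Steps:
$E{\left(Y,o \right)} = -12$
$E{\left(3,-6 \right)} \left(-44\right) \left(-5\right) = \left(-12\right) \left(-44\right) \left(-5\right) = 528 \left(-5\right) = -2640$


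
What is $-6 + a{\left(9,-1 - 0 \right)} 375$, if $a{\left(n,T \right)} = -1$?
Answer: $-381$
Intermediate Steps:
$-6 + a{\left(9,-1 - 0 \right)} 375 = -6 - 375 = -381$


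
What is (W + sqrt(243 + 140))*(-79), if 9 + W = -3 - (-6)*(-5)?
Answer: 3318 - 79*sqrt(383) ≈ 1771.9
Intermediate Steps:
W = -42 (W = -9 + (-3 - (-6)*(-5)) = -9 + (-3 - 3*10) = -9 + (-3 - 30) = -9 - 33 = -42)
(W + sqrt(243 + 140))*(-79) = (-42 + sqrt(243 + 140))*(-79) = (-42 + sqrt(383))*(-79) = 3318 - 79*sqrt(383)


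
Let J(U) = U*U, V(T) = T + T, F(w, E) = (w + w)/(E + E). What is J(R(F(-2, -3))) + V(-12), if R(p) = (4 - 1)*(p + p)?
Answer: -8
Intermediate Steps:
F(w, E) = w/E (F(w, E) = (2*w)/((2*E)) = (2*w)*(1/(2*E)) = w/E)
V(T) = 2*T
R(p) = 6*p (R(p) = 3*(2*p) = 6*p)
J(U) = U²
J(R(F(-2, -3))) + V(-12) = (6*(-2/(-3)))² + 2*(-12) = (6*(-2*(-⅓)))² - 24 = (6*(⅔))² - 24 = 4² - 24 = 16 - 24 = -8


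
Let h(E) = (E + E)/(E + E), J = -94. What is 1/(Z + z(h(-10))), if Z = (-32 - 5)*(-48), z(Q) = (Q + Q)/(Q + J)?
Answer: 93/165166 ≈ 0.00056307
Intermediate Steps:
h(E) = 1 (h(E) = (2*E)/((2*E)) = (2*E)*(1/(2*E)) = 1)
z(Q) = 2*Q/(-94 + Q) (z(Q) = (Q + Q)/(Q - 94) = (2*Q)/(-94 + Q) = 2*Q/(-94 + Q))
Z = 1776 (Z = -37*(-48) = 1776)
1/(Z + z(h(-10))) = 1/(1776 + 2*1/(-94 + 1)) = 1/(1776 + 2*1/(-93)) = 1/(1776 + 2*1*(-1/93)) = 1/(1776 - 2/93) = 1/(165166/93) = 93/165166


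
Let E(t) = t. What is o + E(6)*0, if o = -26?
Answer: -26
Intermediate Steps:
o + E(6)*0 = -26 + 6*0 = -26 + 0 = -26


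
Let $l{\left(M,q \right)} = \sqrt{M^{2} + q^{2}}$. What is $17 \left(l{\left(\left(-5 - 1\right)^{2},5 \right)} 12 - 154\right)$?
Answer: $-2618 + 204 \sqrt{1321} \approx 4796.5$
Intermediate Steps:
$17 \left(l{\left(\left(-5 - 1\right)^{2},5 \right)} 12 - 154\right) = 17 \left(\sqrt{\left(\left(-5 - 1\right)^{2}\right)^{2} + 5^{2}} \cdot 12 - 154\right) = 17 \left(\sqrt{\left(\left(-6\right)^{2}\right)^{2} + 25} \cdot 12 - 154\right) = 17 \left(\sqrt{36^{2} + 25} \cdot 12 - 154\right) = 17 \left(\sqrt{1296 + 25} \cdot 12 - 154\right) = 17 \left(\sqrt{1321} \cdot 12 - 154\right) = 17 \left(12 \sqrt{1321} - 154\right) = 17 \left(-154 + 12 \sqrt{1321}\right) = -2618 + 204 \sqrt{1321}$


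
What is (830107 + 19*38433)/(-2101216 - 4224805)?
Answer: -1560334/6326021 ≈ -0.24665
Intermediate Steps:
(830107 + 19*38433)/(-2101216 - 4224805) = (830107 + 730227)/(-6326021) = 1560334*(-1/6326021) = -1560334/6326021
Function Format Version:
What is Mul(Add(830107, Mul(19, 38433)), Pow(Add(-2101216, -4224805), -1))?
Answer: Rational(-1560334, 6326021) ≈ -0.24665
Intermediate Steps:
Mul(Add(830107, Mul(19, 38433)), Pow(Add(-2101216, -4224805), -1)) = Mul(Add(830107, 730227), Pow(-6326021, -1)) = Mul(1560334, Rational(-1, 6326021)) = Rational(-1560334, 6326021)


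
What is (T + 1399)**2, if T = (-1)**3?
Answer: 1954404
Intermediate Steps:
T = -1
(T + 1399)**2 = (-1 + 1399)**2 = 1398**2 = 1954404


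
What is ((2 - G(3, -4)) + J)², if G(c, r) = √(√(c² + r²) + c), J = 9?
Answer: 129 - 44*√2 ≈ 66.775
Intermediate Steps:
G(c, r) = √(c + √(c² + r²))
((2 - G(3, -4)) + J)² = ((2 - √(3 + √(3² + (-4)²))) + 9)² = ((2 - √(3 + √(9 + 16))) + 9)² = ((2 - √(3 + √25)) + 9)² = ((2 - √(3 + 5)) + 9)² = ((2 - √8) + 9)² = ((2 - 2*√2) + 9)² = (11 - 2*√2)²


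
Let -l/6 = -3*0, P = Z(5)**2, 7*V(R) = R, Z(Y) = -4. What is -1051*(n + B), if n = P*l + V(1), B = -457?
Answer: 3361098/7 ≈ 4.8016e+5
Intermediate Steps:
V(R) = R/7
P = 16 (P = (-4)**2 = 16)
l = 0 (l = -(-18)*0 = -6*0 = 0)
n = 1/7 (n = 16*0 + (1/7)*1 = 0 + 1/7 = 1/7 ≈ 0.14286)
-1051*(n + B) = -1051*(1/7 - 457) = -1051*(-3198/7) = 3361098/7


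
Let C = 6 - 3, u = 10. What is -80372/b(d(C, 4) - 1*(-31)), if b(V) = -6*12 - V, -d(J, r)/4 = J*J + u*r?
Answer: -80372/93 ≈ -864.21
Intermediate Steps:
C = 3
d(J, r) = -40*r - 4*J² (d(J, r) = -4*(J*J + 10*r) = -4*(J² + 10*r) = -40*r - 4*J²)
b(V) = -72 - V
-80372/b(d(C, 4) - 1*(-31)) = -80372/(-72 - ((-40*4 - 4*3²) - 1*(-31))) = -80372/(-72 - ((-160 - 4*9) + 31)) = -80372/(-72 - ((-160 - 36) + 31)) = -80372/(-72 - (-196 + 31)) = -80372/(-72 - 1*(-165)) = -80372/(-72 + 165) = -80372/93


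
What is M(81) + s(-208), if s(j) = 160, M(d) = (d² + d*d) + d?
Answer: 13363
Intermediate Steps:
M(d) = d + 2*d² (M(d) = (d² + d²) + d = 2*d² + d = d + 2*d²)
M(81) + s(-208) = 81*(1 + 2*81) + 160 = 81*(1 + 162) + 160 = 81*163 + 160 = 13203 + 160 = 13363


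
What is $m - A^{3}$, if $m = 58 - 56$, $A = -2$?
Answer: $10$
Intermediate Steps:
$m = 2$
$m - A^{3} = 2 - \left(-2\right)^{3} = 2 - -8 = 2 + 8 = 10$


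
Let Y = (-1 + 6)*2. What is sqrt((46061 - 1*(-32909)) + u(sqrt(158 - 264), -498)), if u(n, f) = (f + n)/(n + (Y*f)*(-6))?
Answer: sqrt((2359623102 + 78971*I*sqrt(106))/(29880 + I*sqrt(106))) ≈ 281.02 + 0.e-7*I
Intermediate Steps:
Y = 10 (Y = 5*2 = 10)
u(n, f) = (f + n)/(n - 60*f) (u(n, f) = (f + n)/(n + (10*f)*(-6)) = (f + n)/(n - 60*f))
sqrt((46061 - 1*(-32909)) + u(sqrt(158 - 264), -498)) = sqrt((46061 - 1*(-32909)) + (-1*(-498) - sqrt(158 - 264))/(-sqrt(158 - 264) + 60*(-498))) = sqrt((46061 + 32909) + (498 - sqrt(-106))/(-sqrt(-106) - 29880)) = sqrt(78970 + (498 - I*sqrt(106))/(-I*sqrt(106) - 29880)) = sqrt(78970 + (498 - I*sqrt(106))/(-29880 - I*sqrt(106)))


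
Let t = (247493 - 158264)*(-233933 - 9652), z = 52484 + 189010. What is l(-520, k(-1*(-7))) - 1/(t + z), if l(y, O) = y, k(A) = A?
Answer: -11301994324919/21734604471 ≈ -520.00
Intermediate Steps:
z = 241494
t = -21734845965 (t = 89229*(-243585) = -21734845965)
l(-520, k(-1*(-7))) - 1/(t + z) = -520 - 1/(-21734845965 + 241494) = -520 - 1/(-21734604471) = -520 - 1*(-1/21734604471) = -520 + 1/21734604471 = -11301994324919/21734604471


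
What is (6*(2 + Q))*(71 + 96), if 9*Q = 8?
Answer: 8684/3 ≈ 2894.7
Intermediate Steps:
Q = 8/9 (Q = (⅑)*8 = 8/9 ≈ 0.88889)
(6*(2 + Q))*(71 + 96) = (6*(2 + 8/9))*(71 + 96) = (6*(26/9))*167 = (52/3)*167 = 8684/3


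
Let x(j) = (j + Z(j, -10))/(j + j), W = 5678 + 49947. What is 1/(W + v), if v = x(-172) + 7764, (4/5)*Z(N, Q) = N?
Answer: 8/507121 ≈ 1.5775e-5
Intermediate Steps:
W = 55625
Z(N, Q) = 5*N/4
x(j) = 9/8 (x(j) = (j + 5*j/4)/(j + j) = (9*j/4)/((2*j)) = (9*j/4)*(1/(2*j)) = 9/8)
v = 62121/8 (v = 9/8 + 7764 = 62121/8 ≈ 7765.1)
1/(W + v) = 1/(55625 + 62121/8) = 1/(507121/8) = 8/507121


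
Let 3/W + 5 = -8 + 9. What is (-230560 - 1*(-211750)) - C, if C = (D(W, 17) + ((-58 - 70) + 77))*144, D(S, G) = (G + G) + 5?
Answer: -17082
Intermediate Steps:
W = -¾ (W = 3/(-5 + (-8 + 9)) = 3/(-5 + 1) = 3/(-4) = 3*(-¼) = -¾ ≈ -0.75000)
D(S, G) = 5 + 2*G (D(S, G) = 2*G + 5 = 5 + 2*G)
C = -1728 (C = ((5 + 2*17) + ((-58 - 70) + 77))*144 = ((5 + 34) + (-128 + 77))*144 = (39 - 51)*144 = -12*144 = -1728)
(-230560 - 1*(-211750)) - C = (-230560 - 1*(-211750)) - 1*(-1728) = (-230560 + 211750) + 1728 = -18810 + 1728 = -17082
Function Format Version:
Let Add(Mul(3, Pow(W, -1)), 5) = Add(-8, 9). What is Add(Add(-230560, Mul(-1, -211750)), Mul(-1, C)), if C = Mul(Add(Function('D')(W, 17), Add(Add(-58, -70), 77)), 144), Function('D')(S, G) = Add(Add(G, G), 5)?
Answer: -17082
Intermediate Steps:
W = Rational(-3, 4) (W = Mul(3, Pow(Add(-5, Add(-8, 9)), -1)) = Mul(3, Pow(Add(-5, 1), -1)) = Mul(3, Pow(-4, -1)) = Mul(3, Rational(-1, 4)) = Rational(-3, 4) ≈ -0.75000)
Function('D')(S, G) = Add(5, Mul(2, G)) (Function('D')(S, G) = Add(Mul(2, G), 5) = Add(5, Mul(2, G)))
C = -1728 (C = Mul(Add(Add(5, Mul(2, 17)), Add(Add(-58, -70), 77)), 144) = Mul(Add(Add(5, 34), Add(-128, 77)), 144) = Mul(Add(39, -51), 144) = Mul(-12, 144) = -1728)
Add(Add(-230560, Mul(-1, -211750)), Mul(-1, C)) = Add(Add(-230560, Mul(-1, -211750)), Mul(-1, -1728)) = Add(Add(-230560, 211750), 1728) = Add(-18810, 1728) = -17082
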